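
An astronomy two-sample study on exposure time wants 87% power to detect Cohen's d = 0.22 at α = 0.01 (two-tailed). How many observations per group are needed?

z_{α/2} = 2.576, z_β = Φ⁻¹(0.87) = 1.126. For small effect (d = 0.22): n per group = 2(z_{α/2} + z_β)²/d² = 2(2.576 + 1.126)²/0.22² = 566.3 → 567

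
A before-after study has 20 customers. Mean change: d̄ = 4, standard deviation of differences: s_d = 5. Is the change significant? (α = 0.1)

t = d̄/(s_d/√n) = 4/(5/√20) = 3.578. df = 19, critical t = ±1.729. Reject H₀.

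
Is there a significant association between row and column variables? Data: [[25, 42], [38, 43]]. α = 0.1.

χ² = 1.382. df = 1, critical = 2.706. Fail to reject H₀. No evidence of dependence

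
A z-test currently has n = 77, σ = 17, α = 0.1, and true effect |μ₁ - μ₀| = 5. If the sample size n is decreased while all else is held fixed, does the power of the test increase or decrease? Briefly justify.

Power decreases: a smaller n inflates the standard error σ/√n, pulling the sampling distribution under H₁ back toward the critical value.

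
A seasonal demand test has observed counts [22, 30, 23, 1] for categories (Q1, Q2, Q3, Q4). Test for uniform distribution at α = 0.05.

Expected = 19 each. χ² = Σ(O-E)²/E = 24.737. df = 3, critical value = 7.815. Reject H₀.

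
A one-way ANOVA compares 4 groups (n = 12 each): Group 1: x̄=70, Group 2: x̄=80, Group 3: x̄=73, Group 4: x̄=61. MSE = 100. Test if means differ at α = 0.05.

Grand mean = 71.0. SS_between = 2232.0, MS_between = 744.0. F = 7.44, F_crit ≈ 2.816. Reject H₀.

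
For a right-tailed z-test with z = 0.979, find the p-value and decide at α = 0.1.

p = P(Z > 0.979) = 1 - Φ(0.979) ≈ 0.1638. Since p ≥ 0.1, fail to reject H₀ (not significant) at α = 0.1.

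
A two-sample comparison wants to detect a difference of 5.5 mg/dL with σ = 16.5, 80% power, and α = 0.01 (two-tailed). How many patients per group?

n per group = 2(z_α/2 + z_β)²σ²/d² = 2×(2.576 + 0.84)²×16.5²/5.5² = 210.04 → n = 211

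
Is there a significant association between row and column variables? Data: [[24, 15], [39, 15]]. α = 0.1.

χ² = 1.183. df = 1, critical = 2.706. Fail to reject H₀. No evidence of dependence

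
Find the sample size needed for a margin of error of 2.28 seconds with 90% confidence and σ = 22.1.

n = (z*σ/E)² = (1.645×22.1/2.28)² = 254.2 → n = 255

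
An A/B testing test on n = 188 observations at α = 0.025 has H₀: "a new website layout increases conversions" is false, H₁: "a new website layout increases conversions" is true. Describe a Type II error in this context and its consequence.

Type II error: failing to reject H₀ when it is false — concluding that a new website layout increases conversions is not supported when in fact it is. Consequence: discarding a layout that would have improved conversions — lost revenue.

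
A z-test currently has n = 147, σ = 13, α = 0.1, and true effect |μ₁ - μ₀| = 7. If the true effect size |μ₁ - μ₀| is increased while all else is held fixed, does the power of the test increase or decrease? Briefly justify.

Power increases: a larger true effect increases the non-centrality λ = |μ₁ - μ₀|/(σ/√n).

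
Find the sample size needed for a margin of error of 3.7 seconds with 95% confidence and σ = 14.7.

n = (z*σ/E)² = (1.96×14.7/3.7)² = 60.6 → n = 61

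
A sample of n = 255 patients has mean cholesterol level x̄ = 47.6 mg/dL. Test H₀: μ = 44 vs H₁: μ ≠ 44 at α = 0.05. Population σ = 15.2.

z = (x̄ - μ₀)/(σ/√n) = (47.6 - 44)/(15.2/√255) = 3.782. Critical value: ±1.96. Since |3.782| > 1.96, Reject H₀.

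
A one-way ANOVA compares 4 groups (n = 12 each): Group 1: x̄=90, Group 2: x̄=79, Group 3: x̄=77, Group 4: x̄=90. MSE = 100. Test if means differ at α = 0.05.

Grand mean = 84.0. SS_between = 1752.0, MS_between = 584.0. F = 5.84, F_crit ≈ 2.816. Reject H₀.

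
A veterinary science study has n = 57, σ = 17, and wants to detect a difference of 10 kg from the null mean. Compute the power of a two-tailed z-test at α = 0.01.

SE = σ/√n = 17/√57 = 2.252. Non-centrality λ = d/SE = 10/2.252 = 4.441. Power ≈ Φ(λ - z_{α/2}) = Φ(4.441 - 2.576) = Φ(1.865) = 0.969.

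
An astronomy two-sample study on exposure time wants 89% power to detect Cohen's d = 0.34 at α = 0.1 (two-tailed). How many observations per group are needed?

z_{α/2} = 1.645, z_β = Φ⁻¹(0.89) = 1.227. For small effect (d = 0.34): n per group = 2(z_{α/2} + z_β)²/d² = 2(1.645 + 1.227)²/0.34² = 142.7 → 143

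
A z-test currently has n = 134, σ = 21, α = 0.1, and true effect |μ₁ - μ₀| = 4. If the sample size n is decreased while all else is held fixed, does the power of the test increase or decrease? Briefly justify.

Power decreases: a smaller n inflates the standard error σ/√n, pulling the sampling distribution under H₁ back toward the critical value.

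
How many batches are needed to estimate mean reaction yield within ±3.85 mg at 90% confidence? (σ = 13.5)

n = (z*σ/E)² = (1.645×13.5/3.85)² = 33.3 → n = 34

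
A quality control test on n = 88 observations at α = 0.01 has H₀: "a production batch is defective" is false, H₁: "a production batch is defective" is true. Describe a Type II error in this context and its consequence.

Type II error: failing to reject H₀ when it is false — concluding that a production batch is defective is not supported when in fact it is. Consequence: shipping a defective batch — faulty products reach customers.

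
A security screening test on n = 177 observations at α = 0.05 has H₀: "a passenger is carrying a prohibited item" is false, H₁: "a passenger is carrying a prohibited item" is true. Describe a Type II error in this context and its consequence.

Type II error: failing to reject H₀ when it is false — concluding that a passenger is carrying a prohibited item is not supported when in fact it is. Consequence: letting a prohibited item through — security breach.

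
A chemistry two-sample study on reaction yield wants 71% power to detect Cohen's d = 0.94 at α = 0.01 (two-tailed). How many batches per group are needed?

z_{α/2} = 2.576, z_β = Φ⁻¹(0.71) = 0.553. For large effect (d = 0.94): n per group = 2(z_{α/2} + z_β)²/d² = 2(2.576 + 0.553)²/0.94² = 22.2 → 23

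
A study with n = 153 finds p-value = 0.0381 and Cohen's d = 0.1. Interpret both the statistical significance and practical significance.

Statistically significant (p = 0.0381 < 0.05). Cohen's d = 0.1 indicates a very small effect size. Both statistical and practical significance should be considered.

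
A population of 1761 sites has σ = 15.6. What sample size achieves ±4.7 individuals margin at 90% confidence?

Without FPC: n₀ = (1.645×15.6/4.7)² = 29.812. With FPC: n = n₀N/(n₀+N-1) = 29.3 → n = 30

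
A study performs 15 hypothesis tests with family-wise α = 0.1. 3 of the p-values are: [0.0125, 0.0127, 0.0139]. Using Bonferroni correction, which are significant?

Bonferroni α = 0.1/15 = 0.00667. None of the given p-values are significant.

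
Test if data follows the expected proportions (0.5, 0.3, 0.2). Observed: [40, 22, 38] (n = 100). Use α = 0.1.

Expected: [50.0, 30.0, 20.0]. χ² = 20.333. df = 2, critical = 4.605. Reject H₀.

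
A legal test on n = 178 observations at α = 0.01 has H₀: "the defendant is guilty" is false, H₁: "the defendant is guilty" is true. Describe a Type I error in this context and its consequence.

Type I error: rejecting H₀ when it is true — concluding that the defendant is guilty when in fact it is not. Consequence: convicting an innocent person.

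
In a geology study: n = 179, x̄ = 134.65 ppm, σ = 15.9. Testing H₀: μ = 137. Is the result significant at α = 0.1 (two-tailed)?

z = (134.65 - 137)/(15.9/√179) = -1.977. Since |z| > 1.645, significant at α = 0.1.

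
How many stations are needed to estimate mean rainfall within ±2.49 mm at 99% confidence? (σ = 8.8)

n = (z*σ/E)² = (2.576×8.8/2.49)² = 82.9 → n = 83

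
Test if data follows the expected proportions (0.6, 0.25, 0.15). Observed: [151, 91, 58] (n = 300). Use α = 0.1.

Expected: [180.0, 75.0, 45.0]. χ² = 11.841. df = 2, critical = 4.605. Reject H₀.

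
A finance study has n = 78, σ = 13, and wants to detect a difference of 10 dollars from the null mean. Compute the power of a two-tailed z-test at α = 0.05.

SE = σ/√n = 13/√78 = 1.472. Non-centrality λ = d/SE = 10/1.472 = 6.794. Power ≈ Φ(λ - z_{α/2}) = Φ(6.794 - 1.96) = Φ(4.834) = 1.0.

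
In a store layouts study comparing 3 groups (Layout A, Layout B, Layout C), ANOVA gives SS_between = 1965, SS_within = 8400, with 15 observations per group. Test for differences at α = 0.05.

df_between = 2, df_within = 42. F = MS_between/MS_within = 982.5/200.0 = 4.912. F_crit ≈ 3.22. Reject H₀. At least one mean differs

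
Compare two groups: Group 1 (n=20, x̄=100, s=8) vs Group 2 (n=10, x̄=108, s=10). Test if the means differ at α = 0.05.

Pooled sp = 8.69. t = -2.376, df = 28. Critical t = ±2.048. Reject H₀.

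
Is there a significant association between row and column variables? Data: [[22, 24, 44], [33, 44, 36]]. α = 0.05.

χ² = 6.358. df = 2, critical = 5.991. Reject H₀. Variables are dependent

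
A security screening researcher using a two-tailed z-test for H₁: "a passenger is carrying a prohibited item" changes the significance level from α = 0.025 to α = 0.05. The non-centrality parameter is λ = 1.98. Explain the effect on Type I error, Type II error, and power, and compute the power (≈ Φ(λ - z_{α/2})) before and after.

Increasing α from 0.025 to 0.05:
• Type I error rate increases (α is the Type I rate by definition).
• Critical value moves from z_{α/2} = 2.241 to 1.96, so power = Φ(λ - z_{α/2}) goes from Φ(1.98 - 2.241) = 0.397 to Φ(1.98 - 1.96) = 0.508.
• Type II error rate β = 1 - power therefore decreases (0.603 → 0.492).
Appropriate when false negatives are costly — here, letting a prohibited item through — security breach.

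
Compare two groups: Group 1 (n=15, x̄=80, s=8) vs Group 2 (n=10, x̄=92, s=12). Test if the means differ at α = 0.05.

Pooled sp = 9.76. t = -3.011, df = 23. Critical t = ±2.069. Reject H₀.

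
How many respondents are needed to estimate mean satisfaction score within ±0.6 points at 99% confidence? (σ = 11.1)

n = (z*σ/E)² = (2.576×11.1/0.6)² = 2271.1 → n = 2272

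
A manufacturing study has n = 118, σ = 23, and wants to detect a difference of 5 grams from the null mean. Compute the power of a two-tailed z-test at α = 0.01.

SE = σ/√n = 23/√118 = 2.117. Non-centrality λ = d/SE = 5/2.117 = 2.361. Power ≈ Φ(λ - z_{α/2}) = Φ(2.361 - 2.576) = Φ(-0.215) = 0.415.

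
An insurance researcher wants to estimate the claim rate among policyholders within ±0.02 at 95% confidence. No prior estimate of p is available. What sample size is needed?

Conservative approach: use p = 0.5 (maximizes p(1-p) = 0.25). n = z²(0.25)/E² = 1.96²×0.25/0.02² = 2401.0 → n = 2401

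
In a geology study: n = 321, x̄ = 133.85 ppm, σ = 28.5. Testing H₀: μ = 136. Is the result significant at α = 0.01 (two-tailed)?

z = (133.85 - 136)/(28.5/√321) = -1.352. Since |z| ≤ 2.576, not significant at α = 0.01.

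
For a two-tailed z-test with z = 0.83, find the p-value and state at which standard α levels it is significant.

p = 2·P(Z > |0.83|) = 2·(1 - Φ(0.83)) ≈ 0.4065. Not significant at any standard level.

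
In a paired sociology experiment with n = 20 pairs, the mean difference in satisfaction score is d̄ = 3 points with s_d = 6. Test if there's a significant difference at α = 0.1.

t = d̄/(s_d/√n) = 3/(6/√20) = 2.236. df = 19, critical t = ±1.729. Reject H₀.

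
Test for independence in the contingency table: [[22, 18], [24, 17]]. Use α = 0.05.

χ² = 0.103. df = 1, critical = 3.841. Fail to reject H₀. No evidence of dependence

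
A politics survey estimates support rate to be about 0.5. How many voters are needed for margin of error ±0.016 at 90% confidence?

n = z²p(1-p)/E² = 1.645²×0.5×0.5/0.016² = 2642.6 → n = 2643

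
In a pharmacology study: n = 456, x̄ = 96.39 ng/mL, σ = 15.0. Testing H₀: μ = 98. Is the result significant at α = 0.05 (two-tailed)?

z = (96.39 - 98)/(15.0/√456) = -2.292. Since |z| > 1.96, significant at α = 0.05.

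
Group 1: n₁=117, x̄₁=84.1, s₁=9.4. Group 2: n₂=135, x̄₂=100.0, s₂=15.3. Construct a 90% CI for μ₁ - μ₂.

Difference = -15.9. SE = √(9.4²/117 + 15.3²/135) = 1.578. CI = (-18.5, -13.3)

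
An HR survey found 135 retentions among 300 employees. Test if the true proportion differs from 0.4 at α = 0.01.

p̂ = 0.45, p₀ = 0.4. z = (p̂ - p₀)/√(p₀(1-p₀)/n) = 1.768. Critical: ±2.576. Fail to reject H₀.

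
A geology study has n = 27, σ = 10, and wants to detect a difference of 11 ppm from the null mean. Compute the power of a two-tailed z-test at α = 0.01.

SE = σ/√n = 10/√27 = 1.925. Non-centrality λ = d/SE = 11/1.925 = 5.716. Power ≈ Φ(λ - z_{α/2}) = Φ(5.716 - 2.576) = Φ(3.14) = 0.999.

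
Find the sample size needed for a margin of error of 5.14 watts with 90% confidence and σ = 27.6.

n = (z*σ/E)² = (1.645×27.6/5.14)² = 78.02 → n = 79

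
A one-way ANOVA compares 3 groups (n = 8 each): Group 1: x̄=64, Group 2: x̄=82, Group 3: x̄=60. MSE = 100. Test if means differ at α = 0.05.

Grand mean = 68.67. SS_between = 2197.33, MS_between = 1098.67. F = 10.987, F_crit ≈ 3.467. Reject H₀.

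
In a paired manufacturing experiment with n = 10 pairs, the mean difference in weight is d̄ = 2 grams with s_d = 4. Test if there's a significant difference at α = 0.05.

t = d̄/(s_d/√n) = 2/(4/√10) = 1.581. df = 9, critical t = ±2.262. Fail to reject H₀.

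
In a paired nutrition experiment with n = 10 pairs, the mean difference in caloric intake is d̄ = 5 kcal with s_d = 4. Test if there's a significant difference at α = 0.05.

t = d̄/(s_d/√n) = 5/(4/√10) = 3.953. df = 9, critical t = ±2.262. Reject H₀.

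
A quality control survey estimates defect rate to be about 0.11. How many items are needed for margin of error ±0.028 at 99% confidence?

n = z²p(1-p)/E² = 2.576²×0.11×0.89/0.028² = 828.6 → n = 829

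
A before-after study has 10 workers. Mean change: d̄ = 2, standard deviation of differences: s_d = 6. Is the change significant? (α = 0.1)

t = d̄/(s_d/√n) = 2/(6/√10) = 1.054. df = 9, critical t = ±1.833. Fail to reject H₀.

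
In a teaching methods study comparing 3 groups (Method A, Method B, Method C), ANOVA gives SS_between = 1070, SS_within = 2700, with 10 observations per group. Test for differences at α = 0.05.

df_between = 2, df_within = 27. F = MS_between/MS_within = 535.0/100.0 = 5.35. F_crit ≈ 3.354. Reject H₀. At least one mean differs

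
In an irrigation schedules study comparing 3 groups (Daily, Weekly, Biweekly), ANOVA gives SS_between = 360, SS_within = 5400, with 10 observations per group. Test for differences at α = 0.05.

df_between = 2, df_within = 27. F = MS_between/MS_within = 180.0/200.0 = 0.9. F_crit ≈ 3.354. Fail to reject H₀.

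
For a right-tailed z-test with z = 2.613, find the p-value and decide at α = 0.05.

p = P(Z > 2.613) = 1 - Φ(2.613) ≈ 0.0045. Since p < 0.05, reject H₀ (significant) at α = 0.05.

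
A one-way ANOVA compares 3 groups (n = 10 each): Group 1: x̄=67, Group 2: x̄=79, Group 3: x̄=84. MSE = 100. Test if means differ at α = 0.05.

Grand mean = 76.67. SS_between = 1526.67, MS_between = 763.33. F = 7.633, F_crit ≈ 3.354. Reject H₀.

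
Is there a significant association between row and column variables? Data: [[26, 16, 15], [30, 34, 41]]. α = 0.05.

χ² = 5.059. df = 2, critical = 5.991. Fail to reject H₀. No evidence of dependence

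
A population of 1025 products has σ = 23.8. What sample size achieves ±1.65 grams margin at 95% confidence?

Without FPC: n₀ = (1.96×23.8/1.65)² = 799.279. With FPC: n = n₀N/(n₀+N-1) = 449.3 → n = 450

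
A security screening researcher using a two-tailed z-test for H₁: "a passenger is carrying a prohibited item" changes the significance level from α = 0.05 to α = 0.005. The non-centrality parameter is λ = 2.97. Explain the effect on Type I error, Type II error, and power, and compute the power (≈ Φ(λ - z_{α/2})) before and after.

Decreasing α from 0.05 to 0.005:
• Type I error rate decreases (α is the Type I rate by definition).
• Critical value moves from z_{α/2} = 1.96 to 2.807, so power = Φ(λ - z_{α/2}) goes from Φ(2.97 - 1.96) = 0.844 to Φ(2.97 - 2.807) = 0.565.
• Type II error rate β = 1 - power therefore increases (0.156 → 0.435).
Appropriate when false positives are costly — here, detaining an innocent passenger — delay and inconvenience.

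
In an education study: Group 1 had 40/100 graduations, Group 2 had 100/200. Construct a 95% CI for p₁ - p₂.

p̂₁ = 0.4, p̂₂ = 0.5. Difference = -0.1. CI = (-0.218, 0.018)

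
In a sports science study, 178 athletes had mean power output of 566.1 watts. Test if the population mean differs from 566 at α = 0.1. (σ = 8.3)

z = (x̄ - μ₀)/(σ/√n) = (566.1 - 566)/(8.3/√178) = 0.161. Critical value: ±1.645. Since |0.161| ≤ 1.645, Fail to reject H₀.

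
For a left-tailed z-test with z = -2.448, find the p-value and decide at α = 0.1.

p = P(Z < -2.448) = Φ(-2.448) ≈ 0.0072. Since p < 0.1, reject H₀ (significant) at α = 0.1.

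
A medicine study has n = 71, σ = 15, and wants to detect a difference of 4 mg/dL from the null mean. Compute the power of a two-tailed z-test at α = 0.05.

SE = σ/√n = 15/√71 = 1.78. Non-centrality λ = d/SE = 4/1.78 = 2.247. Power ≈ Φ(λ - z_{α/2}) = Φ(2.247 - 1.96) = Φ(0.287) = 0.613.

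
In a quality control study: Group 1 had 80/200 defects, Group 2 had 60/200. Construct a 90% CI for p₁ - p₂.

p̂₁ = 0.4, p̂₂ = 0.3. Difference = 0.1. CI = (0.022, 0.178)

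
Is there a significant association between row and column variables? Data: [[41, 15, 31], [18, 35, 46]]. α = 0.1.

χ² = 19.194. df = 2, critical = 4.605. Reject H₀. Variables are dependent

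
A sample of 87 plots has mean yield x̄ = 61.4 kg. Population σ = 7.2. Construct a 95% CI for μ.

CI = x̄ ± z*(σ/√n) = 61.4 ± 1.96(7.2/√87) = 61.4 ± 1.51 = (59.89, 62.91)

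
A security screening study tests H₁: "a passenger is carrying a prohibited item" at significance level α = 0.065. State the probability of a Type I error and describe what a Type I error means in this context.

P(Type I error) = α = 0.065. A Type I error is rejecting H₀ when H₀ is actually true (false positive) — here, concluding that a passenger is carrying a prohibited item when in fact this is not the case. Consequence: detaining an innocent passenger — delay and inconvenience.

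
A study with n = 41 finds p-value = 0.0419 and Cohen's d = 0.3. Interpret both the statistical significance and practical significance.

Statistically significant (p = 0.0419 < 0.05). Cohen's d = 0.3 indicates a small effect size. Both statistical and practical significance should be considered.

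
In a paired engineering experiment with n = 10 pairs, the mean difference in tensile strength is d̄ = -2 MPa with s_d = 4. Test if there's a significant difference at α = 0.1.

t = d̄/(s_d/√n) = -2/(4/√10) = -1.581. df = 9, critical t = ±1.833. Fail to reject H₀.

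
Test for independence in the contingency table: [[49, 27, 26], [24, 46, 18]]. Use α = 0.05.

χ² = 14.006. df = 2, critical = 5.991. Reject H₀. Variables are dependent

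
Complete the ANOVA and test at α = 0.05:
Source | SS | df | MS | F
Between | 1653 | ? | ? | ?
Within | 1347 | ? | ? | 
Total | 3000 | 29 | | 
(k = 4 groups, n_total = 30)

df_between = 3, df_within = 26. MS_between = 551.0, MS_within = 51.81. F = 10.635, F_crit ≈ 2.975. Reject H₀.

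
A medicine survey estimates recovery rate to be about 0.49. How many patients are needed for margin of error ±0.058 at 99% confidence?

n = z²p(1-p)/E² = 2.576²×0.49×0.51/0.058² = 492.9 → n = 493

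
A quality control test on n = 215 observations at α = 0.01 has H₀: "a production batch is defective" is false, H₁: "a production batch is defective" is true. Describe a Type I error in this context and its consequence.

Type I error: rejecting H₀ when it is true — concluding that a production batch is defective when in fact it is not. Consequence: scrapping a good batch — wasted material and cost for no reason.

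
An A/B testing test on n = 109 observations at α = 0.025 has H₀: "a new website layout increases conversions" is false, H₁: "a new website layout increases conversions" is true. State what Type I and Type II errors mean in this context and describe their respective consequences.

Type I (false positive): concluding that a new website layout increases conversions when it is not — rolling out a layout that doesn't actually help — wasted engineering effort. Type II (false negative): failing to conclude that a new website layout increases conversions when it is — discarding a layout that would have improved conversions — lost revenue. Which is costlier depends on domain priorities and is a judgement call rather than a statistical fact.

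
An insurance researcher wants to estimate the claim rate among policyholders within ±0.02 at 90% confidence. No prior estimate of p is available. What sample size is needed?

Conservative approach: use p = 0.5 (maximizes p(1-p) = 0.25). n = z²(0.25)/E² = 1.645²×0.25/0.02² = 1691.3 → n = 1692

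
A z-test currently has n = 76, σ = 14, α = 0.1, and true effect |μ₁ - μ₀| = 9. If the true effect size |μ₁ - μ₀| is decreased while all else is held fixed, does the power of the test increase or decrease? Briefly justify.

Power decreases: a smaller true effect decreases the non-centrality λ = |μ₁ - μ₀|/(σ/√n).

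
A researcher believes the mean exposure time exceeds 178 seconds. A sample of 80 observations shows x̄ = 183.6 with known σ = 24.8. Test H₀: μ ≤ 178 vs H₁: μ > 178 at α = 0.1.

z = 2.02. Critical value: 1.28. Reject H₀.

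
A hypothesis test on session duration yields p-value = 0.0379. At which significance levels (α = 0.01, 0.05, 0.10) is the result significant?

p = 0.0379. Significant at: α = 0.05, 0.1.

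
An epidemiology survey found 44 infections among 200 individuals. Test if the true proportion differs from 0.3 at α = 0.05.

p̂ = 0.22, p₀ = 0.3. z = (p̂ - p₀)/√(p₀(1-p₀)/n) = -2.469. Critical: ±1.96. Reject H₀.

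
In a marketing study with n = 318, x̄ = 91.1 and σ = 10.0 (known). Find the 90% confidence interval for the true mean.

CI = x̄ ± z*(σ/√n) = 91.1 ± 1.645(10.0/√318) = 91.1 ± 0.92 = (90.18, 92.02)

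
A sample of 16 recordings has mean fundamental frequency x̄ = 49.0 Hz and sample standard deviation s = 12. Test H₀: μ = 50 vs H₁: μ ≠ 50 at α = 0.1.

t = (x̄ - μ₀)/(s/√n) = (49.0 - 50)/(12/√16) = -0.333. df = 15, critical t = ±1.753. Fail to reject H₀.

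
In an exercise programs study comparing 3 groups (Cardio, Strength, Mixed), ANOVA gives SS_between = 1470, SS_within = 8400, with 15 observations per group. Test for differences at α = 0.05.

df_between = 2, df_within = 42. F = MS_between/MS_within = 735.0/200.0 = 3.675. F_crit ≈ 3.22. Reject H₀. At least one mean differs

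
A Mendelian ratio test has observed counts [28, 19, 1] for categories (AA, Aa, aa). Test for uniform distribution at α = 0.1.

Expected = 16 each. χ² = Σ(O-E)²/E = 23.625. df = 2, critical value = 4.605. Reject H₀.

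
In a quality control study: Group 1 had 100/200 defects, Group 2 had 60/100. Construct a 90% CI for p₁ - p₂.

p̂₁ = 0.5, p̂₂ = 0.6. Difference = -0.1. CI = (-0.199, -0.001)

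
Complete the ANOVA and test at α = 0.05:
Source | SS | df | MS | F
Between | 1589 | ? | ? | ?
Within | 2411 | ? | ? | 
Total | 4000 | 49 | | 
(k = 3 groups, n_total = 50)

df_between = 2, df_within = 47. MS_between = 794.5, MS_within = 51.3. F = 15.488, F_crit ≈ 3.195. Reject H₀.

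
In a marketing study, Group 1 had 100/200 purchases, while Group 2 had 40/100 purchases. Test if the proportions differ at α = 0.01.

p̂₁ = 0.5, p̂₂ = 0.4, pooled p̂ = 0.467. z = 1.637. Critical: ±2.576. Fail to reject H₀.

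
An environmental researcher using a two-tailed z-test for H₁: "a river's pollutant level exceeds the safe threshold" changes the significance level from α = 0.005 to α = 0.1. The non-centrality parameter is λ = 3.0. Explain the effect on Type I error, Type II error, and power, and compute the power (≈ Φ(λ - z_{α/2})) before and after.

Increasing α from 0.005 to 0.1:
• Type I error rate increases (α is the Type I rate by definition).
• Critical value moves from z_{α/2} = 2.807 to 1.645, so power = Φ(λ - z_{α/2}) goes from Φ(3.0 - 2.807) = 0.577 to Φ(3.0 - 1.645) = 0.912.
• Type II error rate β = 1 - power therefore decreases (0.423 → 0.088).
Appropriate when false negatives are costly — here, allowing unsafe pollution to continue.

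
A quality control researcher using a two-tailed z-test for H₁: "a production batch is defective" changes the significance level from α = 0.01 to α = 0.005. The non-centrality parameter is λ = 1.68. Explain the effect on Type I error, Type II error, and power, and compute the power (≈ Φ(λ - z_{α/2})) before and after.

Decreasing α from 0.01 to 0.005:
• Type I error rate decreases (α is the Type I rate by definition).
• Critical value moves from z_{α/2} = 2.576 to 2.807, so power = Φ(λ - z_{α/2}) goes from Φ(1.68 - 2.576) = 0.185 to Φ(1.68 - 2.807) = 0.13.
• Type II error rate β = 1 - power therefore increases (0.815 → 0.87).
Appropriate when false positives are costly — here, scrapping a good batch — wasted material and cost for no reason.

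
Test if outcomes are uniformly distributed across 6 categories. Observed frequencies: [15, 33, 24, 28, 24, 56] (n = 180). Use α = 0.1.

Expected = 30 each. χ² = Σ(O-E)²/E = 32.867. df = 5, critical value = 9.236. Reject H₀.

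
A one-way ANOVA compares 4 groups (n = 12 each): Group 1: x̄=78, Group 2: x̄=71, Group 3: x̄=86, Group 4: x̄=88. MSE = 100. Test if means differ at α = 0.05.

Grand mean = 80.75. SS_between = 2193.0, MS_between = 731.0. F = 7.31, F_crit ≈ 2.816. Reject H₀.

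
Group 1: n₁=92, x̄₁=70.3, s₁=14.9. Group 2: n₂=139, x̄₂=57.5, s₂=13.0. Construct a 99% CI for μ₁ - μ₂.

Difference = 12.8. SE = √(14.9²/92 + 13.0²/139) = 1.905. CI = (7.89, 17.71)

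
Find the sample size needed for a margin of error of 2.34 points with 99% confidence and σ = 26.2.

n = (z*σ/E)² = (2.576×26.2/2.34)² = 831.9 → n = 832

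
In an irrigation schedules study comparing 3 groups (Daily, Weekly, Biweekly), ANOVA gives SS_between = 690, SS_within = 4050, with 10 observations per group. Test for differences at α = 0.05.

df_between = 2, df_within = 27. F = MS_between/MS_within = 345.0/150.0 = 2.3. F_crit ≈ 3.354. Fail to reject H₀.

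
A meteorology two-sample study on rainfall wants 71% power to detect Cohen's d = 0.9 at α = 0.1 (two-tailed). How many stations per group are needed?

z_{α/2} = 1.645, z_β = Φ⁻¹(0.71) = 0.553. For large effect (d = 0.9): n per group = 2(z_{α/2} + z_β)²/d² = 2(1.645 + 0.553)²/0.9² = 11.9 → 12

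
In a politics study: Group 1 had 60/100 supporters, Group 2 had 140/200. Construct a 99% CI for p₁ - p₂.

p̂₁ = 0.6, p̂₂ = 0.7. Difference = -0.1. CI = (-0.251, 0.051)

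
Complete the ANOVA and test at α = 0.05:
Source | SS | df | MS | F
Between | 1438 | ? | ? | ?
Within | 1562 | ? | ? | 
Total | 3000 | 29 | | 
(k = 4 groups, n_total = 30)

df_between = 3, df_within = 26. MS_between = 479.33, MS_within = 60.08. F = 7.979, F_crit ≈ 2.975. Reject H₀.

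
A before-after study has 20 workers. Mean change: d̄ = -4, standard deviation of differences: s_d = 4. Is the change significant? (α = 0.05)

t = d̄/(s_d/√n) = -4/(4/√20) = -4.472. df = 19, critical t = ±2.093. Reject H₀.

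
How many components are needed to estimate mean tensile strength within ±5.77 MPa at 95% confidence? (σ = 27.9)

n = (z*σ/E)² = (1.96×27.9/5.77)² = 89.8 → n = 90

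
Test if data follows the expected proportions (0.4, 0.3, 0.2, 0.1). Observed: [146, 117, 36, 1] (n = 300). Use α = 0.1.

Expected: [120.0, 90.0, 60.0, 30.0]. χ² = 51.367. df = 3, critical = 6.251. Reject H₀.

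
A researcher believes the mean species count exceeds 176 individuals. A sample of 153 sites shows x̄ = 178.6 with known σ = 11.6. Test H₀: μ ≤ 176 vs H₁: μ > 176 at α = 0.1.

z = 2.772. Critical value: 1.28. Reject H₀.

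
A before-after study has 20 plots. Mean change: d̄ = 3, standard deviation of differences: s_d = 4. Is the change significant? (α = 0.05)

t = d̄/(s_d/√n) = 3/(4/√20) = 3.354. df = 19, critical t = ±2.093. Reject H₀.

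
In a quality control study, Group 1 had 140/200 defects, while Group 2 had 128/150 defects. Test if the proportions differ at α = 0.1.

p̂₁ = 0.7, p̂₂ = 0.853, pooled p̂ = 0.766. z = -3.352. Critical: ±1.645. Reject H₀.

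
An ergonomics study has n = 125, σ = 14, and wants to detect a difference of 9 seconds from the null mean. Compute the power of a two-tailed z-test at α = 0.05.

SE = σ/√n = 14/√125 = 1.252. Non-centrality λ = d/SE = 9/1.252 = 7.187. Power ≈ Φ(λ - z_{α/2}) = Φ(7.187 - 1.96) = Φ(5.227) = 1.0.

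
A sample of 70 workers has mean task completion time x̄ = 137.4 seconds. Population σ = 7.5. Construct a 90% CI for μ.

CI = x̄ ± z*(σ/√n) = 137.4 ± 1.645(7.5/√70) = 137.4 ± 1.47 = (135.93, 138.87)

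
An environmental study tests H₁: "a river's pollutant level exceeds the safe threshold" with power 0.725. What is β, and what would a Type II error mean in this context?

β = 1 - power = 1 - 0.725 = 0.275. A Type II error is failing to reject H₀ when H₀ is false (false negative) — here, failing to conclude that a river's pollutant level exceeds the safe threshold when in fact it is true. Consequence: allowing unsafe pollution to continue.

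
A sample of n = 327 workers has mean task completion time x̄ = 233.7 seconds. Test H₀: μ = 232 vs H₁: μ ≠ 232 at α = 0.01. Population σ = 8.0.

z = (x̄ - μ₀)/(σ/√n) = (233.7 - 232)/(8.0/√327) = 3.843. Critical value: ±2.576. Since |3.843| > 2.576, Reject H₀.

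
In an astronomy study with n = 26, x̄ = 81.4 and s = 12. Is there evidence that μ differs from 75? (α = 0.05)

t = (x̄ - μ₀)/(s/√n) = (81.4 - 75)/(12/√26) = 2.719. df = 25, critical t = ±2.06. Reject H₀.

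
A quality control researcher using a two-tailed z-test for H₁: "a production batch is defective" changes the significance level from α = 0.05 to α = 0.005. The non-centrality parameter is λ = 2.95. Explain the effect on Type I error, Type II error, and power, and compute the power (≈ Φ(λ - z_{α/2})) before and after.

Decreasing α from 0.05 to 0.005:
• Type I error rate decreases (α is the Type I rate by definition).
• Critical value moves from z_{α/2} = 1.96 to 2.807, so power = Φ(λ - z_{α/2}) goes from Φ(2.95 - 1.96) = 0.839 to Φ(2.95 - 2.807) = 0.557.
• Type II error rate β = 1 - power therefore increases (0.161 → 0.443).
Appropriate when false positives are costly — here, scrapping a good batch — wasted material and cost for no reason.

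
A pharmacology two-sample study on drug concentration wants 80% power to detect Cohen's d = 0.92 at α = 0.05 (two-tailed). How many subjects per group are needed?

z_{α/2} = 1.96, z_β = Φ⁻¹(0.8) = 0.842. For large effect (d = 0.92): n per group = 2(z_{α/2} + z_β)²/d² = 2(1.96 + 0.842)²/0.92² = 18.6 → 19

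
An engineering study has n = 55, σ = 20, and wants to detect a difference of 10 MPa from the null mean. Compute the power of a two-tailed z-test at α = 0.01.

SE = σ/√n = 20/√55 = 2.697. Non-centrality λ = d/SE = 10/2.697 = 3.708. Power ≈ Φ(λ - z_{α/2}) = Φ(3.708 - 2.576) = Φ(1.132) = 0.871.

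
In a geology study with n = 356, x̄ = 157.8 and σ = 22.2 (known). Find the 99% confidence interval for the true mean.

CI = x̄ ± z*(σ/√n) = 157.8 ± 2.576(22.2/√356) = 157.8 ± 3.03 = (154.77, 160.83)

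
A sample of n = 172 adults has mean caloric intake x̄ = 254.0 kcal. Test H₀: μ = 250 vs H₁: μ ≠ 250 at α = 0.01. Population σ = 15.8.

z = (x̄ - μ₀)/(σ/√n) = (254.0 - 250)/(15.8/√172) = 3.32. Critical value: ±2.576. Since |3.32| > 2.576, Reject H₀.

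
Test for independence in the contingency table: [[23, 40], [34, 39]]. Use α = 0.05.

χ² = 1.408. df = 1, critical = 3.841. Fail to reject H₀. No evidence of dependence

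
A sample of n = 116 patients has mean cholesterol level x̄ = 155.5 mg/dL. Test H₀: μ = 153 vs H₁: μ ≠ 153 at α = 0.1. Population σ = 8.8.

z = (x̄ - μ₀)/(σ/√n) = (155.5 - 153)/(8.8/√116) = 3.06. Critical value: ±1.645. Since |3.06| > 1.645, Reject H₀.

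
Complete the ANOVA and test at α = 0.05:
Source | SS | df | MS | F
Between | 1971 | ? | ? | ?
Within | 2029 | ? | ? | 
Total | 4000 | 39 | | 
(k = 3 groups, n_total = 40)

df_between = 2, df_within = 37. MS_between = 985.5, MS_within = 54.84. F = 17.971, F_crit ≈ 3.252. Reject H₀.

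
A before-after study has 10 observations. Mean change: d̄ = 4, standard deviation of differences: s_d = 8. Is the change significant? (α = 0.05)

t = d̄/(s_d/√n) = 4/(8/√10) = 1.581. df = 9, critical t = ±2.262. Fail to reject H₀.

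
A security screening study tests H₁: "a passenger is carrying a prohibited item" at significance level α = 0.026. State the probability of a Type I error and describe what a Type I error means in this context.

P(Type I error) = α = 0.026. A Type I error is rejecting H₀ when H₀ is actually true (false positive) — here, concluding that a passenger is carrying a prohibited item when in fact this is not the case. Consequence: detaining an innocent passenger — delay and inconvenience.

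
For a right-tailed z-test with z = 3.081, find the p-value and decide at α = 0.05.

p = P(Z > 3.081) = 1 - Φ(3.081) ≈ 0.001. Since p < 0.05, reject H₀ (significant) at α = 0.05.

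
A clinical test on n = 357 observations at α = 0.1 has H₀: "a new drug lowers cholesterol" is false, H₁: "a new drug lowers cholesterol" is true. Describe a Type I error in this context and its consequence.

Type I error: rejecting H₀ when it is true — concluding that a new drug lowers cholesterol when in fact it is not. Consequence: approving an ineffective drug — patients take a useless medication and may skip effective alternatives.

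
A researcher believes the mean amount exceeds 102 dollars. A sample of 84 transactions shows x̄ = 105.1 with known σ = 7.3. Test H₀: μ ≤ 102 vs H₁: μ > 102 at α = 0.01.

z = 3.892. Critical value: 2.33. Reject H₀.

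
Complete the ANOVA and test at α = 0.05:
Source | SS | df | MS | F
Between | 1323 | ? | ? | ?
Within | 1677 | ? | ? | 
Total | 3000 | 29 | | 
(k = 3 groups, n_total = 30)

df_between = 2, df_within = 27. MS_between = 661.5, MS_within = 62.11. F = 10.65, F_crit ≈ 3.354. Reject H₀.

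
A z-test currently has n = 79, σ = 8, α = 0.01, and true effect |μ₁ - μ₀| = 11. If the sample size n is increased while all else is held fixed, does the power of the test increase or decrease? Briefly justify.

Power increases: a larger n shrinks the standard error σ/√n, moving the sampling distribution under H₁ further from the critical value.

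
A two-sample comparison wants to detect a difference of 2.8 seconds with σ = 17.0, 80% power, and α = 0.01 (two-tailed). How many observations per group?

n per group = 2(z_α/2 + z_β)²σ²/d² = 2×(2.576 + 0.84)²×17.0²/2.8² = 860.3 → n = 861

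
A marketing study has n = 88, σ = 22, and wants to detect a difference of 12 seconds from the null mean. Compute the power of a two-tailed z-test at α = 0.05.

SE = σ/√n = 22/√88 = 2.345. Non-centrality λ = d/SE = 12/2.345 = 5.117. Power ≈ Φ(λ - z_{α/2}) = Φ(5.117 - 1.96) = Φ(3.157) = 0.999.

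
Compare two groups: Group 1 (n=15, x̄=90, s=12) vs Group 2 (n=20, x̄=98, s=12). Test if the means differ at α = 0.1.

Pooled sp = 12.0. t = -1.952, df = 33. Critical t = ±1.692. Reject H₀.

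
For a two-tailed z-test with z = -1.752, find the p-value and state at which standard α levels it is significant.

p = 2·P(Z > |-1.752|) = 2·(1 - Φ(1.752)) ≈ 0.0798. Significant at α = 0.1.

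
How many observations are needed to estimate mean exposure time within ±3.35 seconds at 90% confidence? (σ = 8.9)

n = (z*σ/E)² = (1.645×8.9/3.35)² = 19.1 → n = 20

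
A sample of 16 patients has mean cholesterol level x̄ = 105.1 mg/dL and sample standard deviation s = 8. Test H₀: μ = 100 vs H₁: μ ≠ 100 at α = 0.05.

t = (x̄ - μ₀)/(s/√n) = (105.1 - 100)/(8/√16) = 2.55. df = 15, critical t = ±2.131. Reject H₀.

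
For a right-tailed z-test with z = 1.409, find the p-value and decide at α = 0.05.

p = P(Z > 1.409) = 1 - Φ(1.409) ≈ 0.0794. Since p ≥ 0.05, fail to reject H₀ (not significant) at α = 0.05.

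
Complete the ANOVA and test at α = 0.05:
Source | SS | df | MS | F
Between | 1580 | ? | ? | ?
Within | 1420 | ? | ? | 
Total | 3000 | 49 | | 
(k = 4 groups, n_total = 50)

df_between = 3, df_within = 46. MS_between = 526.67, MS_within = 30.87. F = 17.061, F_crit ≈ 2.807. Reject H₀.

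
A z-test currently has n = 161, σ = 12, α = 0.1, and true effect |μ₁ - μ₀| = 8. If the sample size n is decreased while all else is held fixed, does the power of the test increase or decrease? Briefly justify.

Power decreases: a smaller n inflates the standard error σ/√n, pulling the sampling distribution under H₁ back toward the critical value.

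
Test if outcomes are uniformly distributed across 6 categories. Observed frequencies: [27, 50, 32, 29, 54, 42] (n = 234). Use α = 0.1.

Expected = 39 each. χ² = Σ(O-E)²/E = 16.615. df = 5, critical value = 9.236. Reject H₀.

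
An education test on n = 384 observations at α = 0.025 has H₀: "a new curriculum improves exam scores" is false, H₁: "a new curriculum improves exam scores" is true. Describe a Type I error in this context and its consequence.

Type I error: rejecting H₀ when it is true — concluding that a new curriculum improves exam scores when in fact it is not. Consequence: adopting a curriculum that gives no real benefit — disruption for nothing.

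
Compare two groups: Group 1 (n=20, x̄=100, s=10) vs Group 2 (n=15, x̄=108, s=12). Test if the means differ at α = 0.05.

Pooled sp = 10.89. t = -2.15, df = 33. Critical t = ±2.035. Reject H₀.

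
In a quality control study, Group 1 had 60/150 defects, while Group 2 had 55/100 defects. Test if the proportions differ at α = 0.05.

p̂₁ = 0.4, p̂₂ = 0.55, pooled p̂ = 0.46. z = -2.331. Critical: ±1.96. Reject H₀.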